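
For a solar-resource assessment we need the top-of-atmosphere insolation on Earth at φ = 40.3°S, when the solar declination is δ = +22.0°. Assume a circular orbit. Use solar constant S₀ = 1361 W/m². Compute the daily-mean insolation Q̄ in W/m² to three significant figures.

Q̄ ≈ 160 W/m²

cos H₀ = −tan(-40.3°) tan(+22.000°) = 0.3426, H₀ = 1.2211 rad.
Bracket: H₀ sin φ sin δ + cos φ cos δ sin H₀ = 1.2211×-0.64679×0.37461 + 0.76267×0.92718×0.93947 = -0.295865 + 0.664330 = 0.368465.
Q̄ = (S₀/π) × [bracket] = (1361/π) × 0.368465 = 159.6 W/m².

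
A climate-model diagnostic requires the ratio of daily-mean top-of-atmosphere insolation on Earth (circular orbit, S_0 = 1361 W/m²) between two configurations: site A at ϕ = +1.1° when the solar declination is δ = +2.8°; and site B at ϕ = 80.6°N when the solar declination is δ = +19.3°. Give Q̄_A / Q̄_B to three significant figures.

— Configuration A (ϕ=+1.1°):
cos h₀ = −tan(+1.1°) tan(+2.800°) = -0.0009, h₀ = 1.5717 rad.
Bracket: h₀ sin ϕ sin δ + cos ϕ cos δ sin h₀ = 1.5717×0.01920×0.04885 + 0.99982×0.99881×1.00000 = 0.001474 + 0.998630 = 1.000104.
Q̄ = (S_0/π) × [bracket] = (1361/π) × 1.000104 = 433.26 W/m².
— Configuration B (ϕ=+80.6°):
cos h₀ = −tan(+80.6°) tan(+19.300°) = -2.1154 ≤ −1 ⇒ polar day, h₀ = π.
Bracket: h₀ sin ϕ sin δ + cos ϕ cos δ sin h₀ = 3.1416×0.98657×0.33051 + 0.16333×0.94380×0.00000 = 1.024385 + 0.000000 = 1.024385.
Q̄ = (S_0/π) × [bracket] = (1361/π) × 1.024385 = 443.78 W/m².
Ratio Q̄_A / Q̄_B = 433.26 / 443.78 = 0.9763.

Q̄_A / Q̄_B ≈ 0.976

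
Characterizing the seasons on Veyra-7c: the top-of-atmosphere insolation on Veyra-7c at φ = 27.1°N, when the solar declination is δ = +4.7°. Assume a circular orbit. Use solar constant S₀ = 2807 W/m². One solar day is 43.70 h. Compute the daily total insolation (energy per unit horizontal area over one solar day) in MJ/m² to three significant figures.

133 MJ/m²

cos H₀ = −tan(+27.1°) tan(+4.700°) = -0.0421, H₀ = 1.6129 rad.
Bracket: H₀ sin φ sin δ + cos φ cos δ sin H₀ = 1.6129×0.45554×0.08194 + 0.89021×0.99664×0.99911 = 0.060205 + 0.886429 = 0.946634.
Q̄ = (S₀/π) × [bracket] = (2807/π) × 0.946634 = 845.81 W/m².
Daily total = Q̄ × 43.70 h × 3600 s/h = 845.81 × 43.70 × 3600 / 10⁶ = 133.1 MJ/m².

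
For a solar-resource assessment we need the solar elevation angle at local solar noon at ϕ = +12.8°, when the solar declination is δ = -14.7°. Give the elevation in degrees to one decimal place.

62.5°

At local noon the hour angle is zero, so the zenith angle equals |ϕ − δ| = |+12.8° − (-14.700°)| = 27.500°.
Elevation = 90° − 27.500° = 62.5°.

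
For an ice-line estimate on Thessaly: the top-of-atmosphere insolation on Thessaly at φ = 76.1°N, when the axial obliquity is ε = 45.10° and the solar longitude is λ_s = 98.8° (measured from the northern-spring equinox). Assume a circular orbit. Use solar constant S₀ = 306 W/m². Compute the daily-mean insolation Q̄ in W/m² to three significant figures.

Q̄ ≈ 208 W/m²

Solar declination: sin δ = sin ε · sin λ_s = sin 45.10° × sin 98.8° = 0.70000, so δ = +44.427°.
cos H₀ = −tan(+76.1°) tan(+44.427°) = -3.9608 ≤ −1 ⇒ polar day, H₀ = π.
Bracket: H₀ sin φ sin δ + cos φ cos δ sin H₀ = 3.1416×0.97072×0.70000 + 0.24023×0.71414×0.00000 = 2.134730 + 0.000000 = 2.134730.
Q̄ = (S₀/π) × [bracket] = (306/π) × 2.134730 = 207.9 W/m².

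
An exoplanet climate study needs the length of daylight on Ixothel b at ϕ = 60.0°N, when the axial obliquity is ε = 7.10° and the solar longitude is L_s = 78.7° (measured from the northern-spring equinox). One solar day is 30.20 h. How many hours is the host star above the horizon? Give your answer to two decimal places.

17.15 h

Solar declination: sin δ = sin ε · sin L_s = sin 7.10° × sin 78.7° = 0.12121, so δ = +6.962°.
cos h₀ = −tan ϕ · tan δ = −tan(+60.0°) × tan(+6.962°) = -0.2115, so h₀ = 1.7839 rad = 102.21°.
Daylight = 2h₀/(2π) × 30.20 h = (1.7839/π) × 30.20 = 17.15 h.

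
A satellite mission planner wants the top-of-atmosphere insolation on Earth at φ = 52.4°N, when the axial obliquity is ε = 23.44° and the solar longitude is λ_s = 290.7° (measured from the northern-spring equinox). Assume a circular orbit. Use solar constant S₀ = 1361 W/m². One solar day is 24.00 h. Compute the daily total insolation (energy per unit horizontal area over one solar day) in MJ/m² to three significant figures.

Solar declination: sin δ = sin ε · sin λ_s = sin 23.44° × sin 290.7° = -0.37211, so δ = -21.846°.
cos H₀ = −tan(+52.4°) tan(-21.846°) = 0.5206, H₀ = 1.0233 rad.
Bracket: H₀ sin φ sin δ + cos φ cos δ sin H₀ = 1.0233×0.79229×-0.37211 + 0.61015×0.92819×0.85382 = -0.301688 + 0.483548 = 0.181860.
Q̄ = (S₀/π) × [bracket] = (1361/π) × 0.181860 = 78.785 W/m².
Daily total = Q̄ × 24.00 h × 3600 s/h = 78.785 × 24.00 × 3600 / 10⁶ = 6.807 MJ/m².

6.81 MJ/m²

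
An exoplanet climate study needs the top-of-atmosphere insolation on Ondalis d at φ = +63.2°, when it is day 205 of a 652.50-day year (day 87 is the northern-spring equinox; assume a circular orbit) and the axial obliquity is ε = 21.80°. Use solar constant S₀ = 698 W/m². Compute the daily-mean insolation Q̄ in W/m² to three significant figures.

Q̄ ≈ 224 W/m²

Solar longitude: λ_s = 360° × (205 − 87)/652.50 = 65.103°.
sin δ = sin 21.80° × sin 65.103° = 0.33686, so δ = +19.685°.
cos H₀ = −tan(+63.2°) tan(+19.685°) = -0.7083, H₀ = 2.3578 rad.
Bracket: H₀ sin φ sin δ + cos φ cos δ sin H₀ = 2.3578×0.89259×0.33686 + 0.45088×0.94156×0.70596 = 0.708938 + 0.299702 = 1.008640.
Q̄ = (S₀/π) × [bracket] = (698/π) × 1.008640 = 224.1 W/m².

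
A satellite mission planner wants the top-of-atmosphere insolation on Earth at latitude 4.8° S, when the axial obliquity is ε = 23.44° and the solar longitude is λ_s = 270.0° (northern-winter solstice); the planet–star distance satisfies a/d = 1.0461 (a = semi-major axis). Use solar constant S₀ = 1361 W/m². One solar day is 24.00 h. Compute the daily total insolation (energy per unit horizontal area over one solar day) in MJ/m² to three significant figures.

Solar declination: sin δ = sin ε · sin λ_s = sin 23.44° × sin 270.0° = -0.39779, so δ = -23.440°.
cos H₀ = −tan(-4.8°) tan(-23.440°) = -0.0364, H₀ = 1.6072 rad.
Bracket: H₀ sin φ sin δ + cos φ cos δ sin H₀ = 1.6072×-0.08368×-0.39779 + 0.99649×0.91748×0.99934 = 0.053499 + 0.913656 = 0.967155.
Inverse-square distance factor (a/d)² = 1.0461² = 1.094325.
Q̄ = (S₀/π) × 1.094325 × [bracket] = (1361/π) × 1.094325 × 0.967155 = 458.51 W/m².
Daily total = Q̄ × 24.00 h × 3600 s/h = 458.51 × 24.00 × 3600 / 10⁶ = 39.62 MJ/m².

39.6 MJ/m²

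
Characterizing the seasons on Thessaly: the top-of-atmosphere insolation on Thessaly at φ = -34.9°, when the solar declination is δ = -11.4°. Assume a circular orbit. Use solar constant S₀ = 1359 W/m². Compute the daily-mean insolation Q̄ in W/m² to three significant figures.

cos H₀ = −tan(-34.9°) tan(-11.400°) = -0.1407, H₀ = 1.7119 rad.
Bracket: H₀ sin φ sin δ + cos φ cos δ sin H₀ = 1.7119×-0.57215×-0.19766 + 0.82015×0.98027×0.99006 = 0.193601 + 0.795977 = 0.989578.
Q̄ = (S₀/π) × [bracket] = (1359/π) × 0.989578 = 428.1 W/m².

Q̄ ≈ 428 W/m²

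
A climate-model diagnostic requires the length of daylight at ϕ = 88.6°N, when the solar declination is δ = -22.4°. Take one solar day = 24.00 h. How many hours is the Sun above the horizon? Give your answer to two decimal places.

0.00 h

cos h₀ = −tan ϕ · tan δ = 16.8649 ≥ 1, so the Sun never rises (polar night) and h₀ = 0.
Daylight = 2h₀/(2π) × 24.00 h = (0.0000/π) × 24.00 = 0.00 h.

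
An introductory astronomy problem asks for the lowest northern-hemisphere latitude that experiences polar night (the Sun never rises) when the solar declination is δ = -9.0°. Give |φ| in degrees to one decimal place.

Polar night requires cos H₀ = −tan φ tan δ ≥ 1, i.e. tan φ tan δ ≤ −1.
The boundary is |tan φ| · |tan δ| = 1, so |φ| = 90° − |δ| = 90° − 9.0° = 81.0° in the northern hemisphere.

|φ| = 81.0°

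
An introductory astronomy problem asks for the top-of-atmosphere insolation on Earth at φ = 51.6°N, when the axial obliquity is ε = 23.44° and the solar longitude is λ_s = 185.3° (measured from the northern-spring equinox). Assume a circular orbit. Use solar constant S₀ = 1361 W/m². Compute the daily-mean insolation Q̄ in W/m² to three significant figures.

Solar declination: sin δ = sin ε · sin λ_s = sin 23.44° × sin 185.3° = -0.03674, so δ = -2.106°.
cos H₀ = −tan(+51.6°) tan(-2.106°) = 0.0464, H₀ = 1.5244 rad.
Bracket: H₀ sin φ sin δ + cos φ cos δ sin H₀ = 1.5244×0.78369×-0.03674 + 0.62115×0.99932×0.99892 = -0.043892 + 0.620057 = 0.576165.
Q̄ = (S₀/π) × [bracket] = (1361/π) × 0.576165 = 249.6 W/m².

Q̄ ≈ 250 W/m²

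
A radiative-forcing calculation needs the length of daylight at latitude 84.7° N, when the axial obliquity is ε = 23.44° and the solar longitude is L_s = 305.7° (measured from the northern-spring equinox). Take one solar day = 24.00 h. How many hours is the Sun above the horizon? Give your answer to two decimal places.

Solar declination: sin δ = sin ε · sin L_s = sin 23.44° × sin 305.7° = -0.32304, so δ = -18.847°.
cos h₀ = −tan ϕ · tan δ = 3.6795 ≥ 1, so the Sun never rises (polar night) and h₀ = 0.
Daylight = 2h₀/(2π) × 24.00 h = (0.0000/π) × 24.00 = 0.00 h.

0.00 h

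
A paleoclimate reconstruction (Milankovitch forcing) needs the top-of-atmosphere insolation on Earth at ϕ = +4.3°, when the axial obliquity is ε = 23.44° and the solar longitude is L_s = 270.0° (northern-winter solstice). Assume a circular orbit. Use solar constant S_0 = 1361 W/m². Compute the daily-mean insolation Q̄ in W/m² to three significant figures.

Q̄ ≈ 376 W/m²

Solar declination: sin δ = sin ε · sin L_s = sin 23.44° × sin 270.0° = -0.39779, so δ = -23.440°.
cos h₀ = −tan(+4.3°) tan(-23.440°) = 0.0326, h₀ = 1.5382 rad.
Bracket: h₀ sin ϕ sin δ + cos ϕ cos δ sin h₀ = 1.5382×0.07498×-0.39779 + 0.99719×0.91748×0.99947 = -0.045879 + 0.914417 = 0.868538.
Q̄ = (S_0/π) × [bracket] = (1361/π) × 0.868538 = 376.3 W/m².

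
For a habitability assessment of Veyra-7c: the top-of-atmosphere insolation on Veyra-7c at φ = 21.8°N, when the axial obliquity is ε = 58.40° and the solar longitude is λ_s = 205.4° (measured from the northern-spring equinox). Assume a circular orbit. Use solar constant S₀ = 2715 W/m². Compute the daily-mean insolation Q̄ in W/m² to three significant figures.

Q̄ ≈ 572 W/m²

Solar declination: sin δ = sin ε · sin λ_s = sin 58.40° × sin 205.4° = -0.36534, so δ = -21.428°.
cos H₀ = −tan(+21.8°) tan(-21.428°) = 0.1570, H₀ = 1.4132 rad.
Bracket: H₀ sin φ sin δ + cos φ cos δ sin H₀ = 1.4132×0.37137×-0.36534 + 0.92849×0.93088×0.98760 = -0.191738 + 0.853595 = 0.661857.
Q̄ = (S₀/π) × [bracket] = (2715/π) × 0.661857 = 572.0 W/m².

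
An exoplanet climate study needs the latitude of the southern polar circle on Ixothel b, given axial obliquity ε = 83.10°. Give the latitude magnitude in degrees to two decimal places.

The polar circle is the lowest latitude that experiences at least one full rotation of continuous darkness at the northern-summer solstice; it lies at |φ| = 90° − ε = 90° − 83.10° = 6.90°.

6.90°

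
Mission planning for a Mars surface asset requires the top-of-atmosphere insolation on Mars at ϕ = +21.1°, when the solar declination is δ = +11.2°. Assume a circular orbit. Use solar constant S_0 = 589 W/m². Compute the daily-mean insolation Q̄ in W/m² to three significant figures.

cos h₀ = −tan(+21.1°) tan(+11.200°) = -0.0764, h₀ = 1.6473 rad.
Bracket: h₀ sin ϕ sin δ + cos ϕ cos δ sin h₀ = 1.6473×0.36000×0.19423 + 0.93295×0.98096×0.99708 = 0.115184 + 0.912514 = 1.027698.
Q̄ = (S_0/π) × [bracket] = (589/π) × 1.027698 = 192.7 W/m².

Q̄ ≈ 193 W/m²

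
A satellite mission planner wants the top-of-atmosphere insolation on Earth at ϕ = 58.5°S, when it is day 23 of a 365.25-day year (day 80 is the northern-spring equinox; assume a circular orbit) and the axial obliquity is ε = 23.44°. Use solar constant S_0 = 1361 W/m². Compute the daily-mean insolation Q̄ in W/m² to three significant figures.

Q̄ ≈ 441 W/m²

Solar longitude: L_s = 360° × (23 − 80)/365.25 = -56.181°, i.e. -56.181° + 360° = 303.819°.
sin δ = sin 23.44° × sin 303.819° = -0.33048, so δ = -19.298°.
cos h₀ = −tan(-58.5°) tan(-19.298°) = -0.5714, h₀ = 2.1790 rad.
Bracket: h₀ sin ϕ sin δ + cos ϕ cos δ sin h₀ = 2.1790×-0.85264×-0.33048 + 0.52250×0.94381×0.82067 = 0.614000 + 0.404706 = 1.018706.
Q̄ = (S_0/π) × [bracket] = (1361/π) × 1.018706 = 441.3 W/m².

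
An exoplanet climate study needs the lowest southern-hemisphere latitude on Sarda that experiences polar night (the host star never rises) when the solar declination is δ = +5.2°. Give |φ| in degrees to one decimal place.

Polar night requires cos H₀ = −tan φ tan δ ≥ 1, i.e. tan φ tan δ ≤ −1.
The boundary is |tan φ| · |tan δ| = 1, so |φ| = 90° − |δ| = 90° − 5.2° = 84.8° in the southern hemisphere.

|φ| = 84.8°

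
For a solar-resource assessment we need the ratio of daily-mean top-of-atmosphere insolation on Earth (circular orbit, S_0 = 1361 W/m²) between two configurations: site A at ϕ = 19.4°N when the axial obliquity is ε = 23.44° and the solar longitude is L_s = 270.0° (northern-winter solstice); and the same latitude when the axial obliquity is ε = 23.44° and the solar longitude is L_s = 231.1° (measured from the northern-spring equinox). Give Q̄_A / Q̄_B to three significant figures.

— Configuration A (ϕ=+19.4°):
Solar declination: sin δ = sin ε · sin L_s = sin 23.44° × sin 270.0° = -0.39779, so δ = -23.440°.
cos h₀ = −tan(+19.4°) tan(-23.440°) = 0.1527, h₀ = 1.4175 rad.
Bracket: h₀ sin ϕ sin δ + cos ϕ cos δ sin h₀ = 1.4175×0.33216×-0.39779 + 0.94322×0.91748×0.98828 = -0.187294 + 0.855243 = 0.667949.
Q̄ = (S_0/π) × [bracket] = (1361/π) × 0.667949 = 289.37 W/m².
— Configuration B (ϕ=+19.4°):
Solar declination: sin δ = sin ε · sin L_s = sin 23.44° × sin 231.1° = -0.30958, so δ = -18.034°.
cos h₀ = −tan(+19.4°) tan(-18.034°) = 0.1147, h₀ = 1.4559 rad.
Bracket: h₀ sin ϕ sin δ + cos ϕ cos δ sin h₀ = 1.4559×0.33216×-0.30958 + 0.94322×0.95087×0.99341 = -0.149710 + 0.890969 = 0.741259.
Q̄ = (S_0/π) × [bracket] = (1361/π) × 0.741259 = 321.13 W/m².
Ratio Q̄_A / Q̄_B = 289.37 / 321.13 = 0.9011.

Q̄_A / Q̄_B ≈ 0.901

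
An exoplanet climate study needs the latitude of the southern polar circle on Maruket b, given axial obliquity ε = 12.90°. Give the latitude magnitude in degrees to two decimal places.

77.10°

The polar circle is the lowest latitude that experiences at least one full rotation of continuous darkness at the northern-summer solstice; it lies at |ϕ| = 90° − ε = 90° − 12.90° = 77.10°.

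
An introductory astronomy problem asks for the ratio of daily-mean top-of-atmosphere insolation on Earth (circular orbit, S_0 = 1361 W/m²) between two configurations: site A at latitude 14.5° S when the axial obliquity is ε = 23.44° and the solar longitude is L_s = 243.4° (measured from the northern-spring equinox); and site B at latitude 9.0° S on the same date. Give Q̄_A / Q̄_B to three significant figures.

Q̄_A / Q̄_B ≈ 1.04

— Configuration A (ϕ=-14.5°):
Solar declination: sin δ = sin ε · sin L_s = sin 23.44° × sin 243.4° = -0.35568, so δ = -20.835°.
cos h₀ = −tan(-14.5°) tan(-20.835°) = -0.0984, h₀ = 1.6694 rad.
Bracket: h₀ sin ϕ sin δ + cos ϕ cos δ sin h₀ = 1.6694×-0.25038×-0.35568 + 0.96815×0.93461×0.99514 = 0.148669 + 0.900445 = 1.049114.
Q̄ = (S_0/π) × [bracket] = (1361/π) × 1.049114 = 454.50 W/m².
— Configuration B (ϕ=-9.0°):
cos h₀ = −tan(-9.0°) tan(-20.835°) = -0.0603, h₀ = 1.6311 rad.
Bracket: h₀ sin ϕ sin δ + cos ϕ cos δ sin h₀ = 1.6311×-0.15643×-0.35568 + 0.98769×0.93461×0.99818 = 0.090753 + 0.921425 = 1.012178.
Q̄ = (S_0/π) × [bracket] = (1361/π) × 1.012178 = 438.50 W/m².
Ratio Q̄_A / Q̄_B = 454.50 / 438.50 = 1.036.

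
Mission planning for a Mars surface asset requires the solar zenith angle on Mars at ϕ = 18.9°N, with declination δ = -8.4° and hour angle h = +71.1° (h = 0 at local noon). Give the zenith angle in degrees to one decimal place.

θ_z = 75.2°

cos θ_z = sin ϕ sin δ + cos ϕ cos δ cos h = -0.047319 + 0.303166 = 0.255847.
θ_z = arccos(0.255847) = 75.2°.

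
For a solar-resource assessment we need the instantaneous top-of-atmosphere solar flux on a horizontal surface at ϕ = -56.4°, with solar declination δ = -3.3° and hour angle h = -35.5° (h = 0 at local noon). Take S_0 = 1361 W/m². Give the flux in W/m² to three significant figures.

677 W/m²

cos θ_z = sin ϕ sin δ + cos ϕ cos δ cos h = 0.047946 + 0.449778 = 0.497724.
Flux = S_0 · cos θ_z = 1361 × 0.497724 = 677.4 W/m².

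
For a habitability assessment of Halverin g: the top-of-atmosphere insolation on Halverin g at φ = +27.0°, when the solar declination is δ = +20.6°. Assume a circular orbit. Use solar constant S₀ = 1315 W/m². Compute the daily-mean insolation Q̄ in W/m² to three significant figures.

cos H₀ = −tan(+27.0°) tan(+20.600°) = -0.1915, H₀ = 1.7635 rad.
Bracket: H₀ sin φ sin δ + cos φ cos δ sin H₀ = 1.7635×0.45399×0.35184 + 0.89101×0.93606×0.98149 = 0.281687 + 0.818601 = 1.100288.
Q̄ = (S₀/π) × [bracket] = (1315/π) × 1.100288 = 460.6 W/m².

Q̄ ≈ 461 W/m²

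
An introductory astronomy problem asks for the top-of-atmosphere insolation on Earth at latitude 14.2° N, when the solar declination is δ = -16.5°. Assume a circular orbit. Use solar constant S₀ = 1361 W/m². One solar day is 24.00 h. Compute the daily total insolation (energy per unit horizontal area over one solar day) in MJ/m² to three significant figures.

30.8 MJ/m²

cos H₀ = −tan(+14.2°) tan(-16.500°) = 0.0750, H₀ = 1.4958 rad.
Bracket: H₀ sin φ sin δ + cos φ cos δ sin H₀ = 1.4958×0.24531×-0.28402 + 0.96945×0.95882×0.99719 = -0.104217 + 0.926916 = 0.822699.
Q̄ = (S₀/π) × [bracket] = (1361/π) × 0.822699 = 356.41 W/m².
Daily total = Q̄ × 24.00 h × 3600 s/h = 356.41 × 24.00 × 3600 / 10⁶ = 30.79 MJ/m².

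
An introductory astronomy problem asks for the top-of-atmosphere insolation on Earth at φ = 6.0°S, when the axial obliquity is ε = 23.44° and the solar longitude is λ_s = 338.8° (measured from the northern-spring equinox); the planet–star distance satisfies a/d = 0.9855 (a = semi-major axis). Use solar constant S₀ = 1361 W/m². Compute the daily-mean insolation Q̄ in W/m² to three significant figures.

Q̄ ≈ 424 W/m²

Solar declination: sin δ = sin ε · sin λ_s = sin 23.44° × sin 338.8° = -0.14385, so δ = -8.271°.
cos H₀ = −tan(-6.0°) tan(-8.271°) = -0.0153, H₀ = 1.5861 rad.
Bracket: H₀ sin φ sin δ + cos φ cos δ sin H₀ = 1.5861×-0.10453×-0.14385 + 0.99452×0.98960×0.99988 = 0.023850 + 0.984059 = 1.007909.
Inverse-square distance factor (a/d)² = 0.9855² = 0.971210.
Q̄ = (S₀/π) × 0.971210 × [bracket] = (1361/π) × 0.971210 × 1.007909 = 424.1 W/m².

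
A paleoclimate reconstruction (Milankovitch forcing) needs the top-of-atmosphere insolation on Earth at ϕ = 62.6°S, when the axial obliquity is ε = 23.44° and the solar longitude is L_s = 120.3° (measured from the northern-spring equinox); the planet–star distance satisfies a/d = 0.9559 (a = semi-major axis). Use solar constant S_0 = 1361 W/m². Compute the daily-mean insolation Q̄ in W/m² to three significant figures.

Q̄ ≈ 26.2 W/m²

Solar declination: sin δ = sin ε · sin L_s = sin 23.44° × sin 120.3° = 0.34345, so δ = +20.087°.
cos h₀ = −tan(-62.6°) tan(+20.087°) = 0.7055, h₀ = 0.7877 rad.
Bracket: h₀ sin ϕ sin δ + cos ϕ cos δ sin h₀ = 0.7877×-0.88782×0.34345 + 0.46020×0.93917×0.70872 = -0.240187 + 0.306313 = 0.066126.
Inverse-square distance factor (a/d)² = 0.9559² = 0.913745.
Q̄ = (S_0/π) × 0.913745 × [bracket] = (1361/π) × 0.913745 × 0.066126 = 26.18 W/m².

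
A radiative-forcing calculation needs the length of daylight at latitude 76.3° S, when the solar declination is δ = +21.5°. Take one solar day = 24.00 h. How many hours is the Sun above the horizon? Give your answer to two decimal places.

0.00 h

cos H₀ = −tan φ · tan δ = 1.6159 ≥ 1, so the Sun never rises (polar night) and H₀ = 0.
Daylight = 2H₀/(2π) × 24.00 h = (0.0000/π) × 24.00 = 0.00 h.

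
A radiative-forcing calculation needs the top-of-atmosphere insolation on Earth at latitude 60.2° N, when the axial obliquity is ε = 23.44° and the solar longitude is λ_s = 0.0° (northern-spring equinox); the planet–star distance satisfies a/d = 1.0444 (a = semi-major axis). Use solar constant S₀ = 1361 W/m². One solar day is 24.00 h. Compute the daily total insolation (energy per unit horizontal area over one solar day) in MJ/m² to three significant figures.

Solar declination: sin δ = sin ε · sin λ_s = sin 23.44° × sin 0.0° = 0.00000, so δ = +0.000°.
cos H₀ = −tan(+60.2°) tan(+0.000°) = -0.0000, H₀ = 1.5708 rad.
Bracket: H₀ sin φ sin δ + cos φ cos δ sin H₀ = 1.5708×0.86777×0.00000 + 0.49697×1.00000×1.00000 = 0.000000 + 0.496970 = 0.496970.
Inverse-square distance factor (a/d)² = 1.0444² = 1.090771.
Q̄ = (S₀/π) × 1.090771 × [bracket] = (1361/π) × 1.090771 × 0.496970 = 234.84 W/m².
Daily total = Q̄ × 24.00 h × 3600 s/h = 234.84 × 24.00 × 3600 / 10⁶ = 20.29 MJ/m².

20.3 MJ/m²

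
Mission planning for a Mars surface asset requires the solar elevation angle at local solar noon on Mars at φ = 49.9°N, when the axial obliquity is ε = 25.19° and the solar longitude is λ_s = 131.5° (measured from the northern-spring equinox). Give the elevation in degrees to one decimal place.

Solar declination: sin δ = sin ε · sin λ_s = sin 25.19° × sin 131.5° = 0.31877, so δ = +18.589°.
At local noon the hour angle is zero, so the zenith angle equals |φ − δ| = |+49.9° − (+18.589°)| = 31.311°.
Elevation = 90° − 31.311° = 58.7°.

58.7°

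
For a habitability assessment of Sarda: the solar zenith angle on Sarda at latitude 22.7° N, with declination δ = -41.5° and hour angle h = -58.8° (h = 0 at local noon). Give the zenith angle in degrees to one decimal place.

cos θ_z = sin φ sin δ + cos φ cos δ cos h = -0.255709 + 0.357926 = 0.102217.
θ_z = arccos(0.102217) = 84.1°.

θ_z = 84.1°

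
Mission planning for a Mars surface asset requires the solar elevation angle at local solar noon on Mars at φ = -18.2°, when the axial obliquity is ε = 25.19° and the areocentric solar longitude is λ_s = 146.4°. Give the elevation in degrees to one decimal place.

sin δ = sin 25.19° × sin 146.4° = 0.23554, so δ = +13.623°.
At local noon the hour angle is zero, so the zenith angle equals |φ − δ| = |-18.2° − (+13.623°)| = 31.823°.
Elevation = 90° − 31.823° = 58.2°.

58.2°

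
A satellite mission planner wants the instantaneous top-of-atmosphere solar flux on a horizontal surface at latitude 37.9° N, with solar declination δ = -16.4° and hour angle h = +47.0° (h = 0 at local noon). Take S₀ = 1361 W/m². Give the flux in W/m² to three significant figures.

cos θ_z = sin φ sin δ + cos φ cos δ cos h = -0.173438 + 0.516259 = 0.342821.
Flux = S₀ · cos θ_z = 1361 × 0.342821 = 466.6 W/m².

467 W/m²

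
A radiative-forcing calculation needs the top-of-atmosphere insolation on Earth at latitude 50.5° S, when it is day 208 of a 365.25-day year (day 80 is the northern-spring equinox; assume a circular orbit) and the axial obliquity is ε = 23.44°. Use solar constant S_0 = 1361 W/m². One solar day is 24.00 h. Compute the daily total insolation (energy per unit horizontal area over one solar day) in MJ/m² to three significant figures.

9.91 MJ/m²

Solar longitude: L_s = 360° × (208 − 80)/365.25 = 126.160°.
sin δ = sin 23.44° × sin 126.160° = 0.32116, so δ = +18.733°.
cos h₀ = −tan(-50.5°) tan(+18.733°) = 0.4114, h₀ = 1.1468 rad.
Bracket: h₀ sin ϕ sin δ + cos ϕ cos δ sin h₀ = 1.1468×-0.77162×0.32116 + 0.63608×0.94702×0.91146 = -0.284192 + 0.549046 = 0.264854.
Q̄ = (S_0/π) × [bracket] = (1361/π) × 0.264854 = 114.74 W/m².
Daily total = Q̄ × 24.00 h × 3600 s/h = 114.74 × 24.00 × 3600 / 10⁶ = 9.914 MJ/m².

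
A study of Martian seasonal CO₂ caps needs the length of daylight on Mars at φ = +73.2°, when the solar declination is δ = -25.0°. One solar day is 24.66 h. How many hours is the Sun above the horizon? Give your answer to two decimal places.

cos H₀ = −tan φ · tan δ = 1.5445 ≥ 1, so the Sun never rises (polar night) and H₀ = 0.
Daylight = 2H₀/(2π) × 24.66 h = (0.0000/π) × 24.66 = 0.00 h.

0.00 h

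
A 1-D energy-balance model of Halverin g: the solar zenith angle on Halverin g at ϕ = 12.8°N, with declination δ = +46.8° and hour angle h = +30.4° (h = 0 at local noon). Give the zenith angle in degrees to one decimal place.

cos θ_z = sin ϕ sin δ + cos ϕ cos δ cos h = 0.161502 + 0.575759 = 0.737261.
θ_z = arccos(0.737261) = 42.5°.

θ_z = 42.5°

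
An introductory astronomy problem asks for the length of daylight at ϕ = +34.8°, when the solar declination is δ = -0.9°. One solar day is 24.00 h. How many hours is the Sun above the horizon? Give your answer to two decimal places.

cos h₀ = −tan ϕ · tan δ = −tan(+34.8°) × tan(-0.900°) = 0.0109, so h₀ = 1.5599 rad = 89.37°.
Daylight = 2h₀/(2π) × 24.00 h = (1.5599/π) × 24.00 = 11.92 h.

11.92 h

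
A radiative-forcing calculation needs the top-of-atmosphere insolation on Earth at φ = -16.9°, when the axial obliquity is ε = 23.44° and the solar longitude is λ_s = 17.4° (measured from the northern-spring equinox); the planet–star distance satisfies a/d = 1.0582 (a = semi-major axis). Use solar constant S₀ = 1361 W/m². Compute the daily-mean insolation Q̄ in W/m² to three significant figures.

Q̄ ≈ 435 W/m²

Solar declination: sin δ = sin ε · sin λ_s = sin 23.44° × sin 17.4° = 0.11895, so δ = +6.832°.
cos H₀ = −tan(-16.9°) tan(+6.832°) = 0.0364, H₀ = 1.5344 rad.
Bracket: H₀ sin φ sin δ + cos φ cos δ sin H₀ = 1.5344×-0.29070×0.11895 + 0.95681×0.99290×0.99934 = -0.053058 + 0.949390 = 0.896332.
Inverse-square distance factor (a/d)² = 1.0582² = 1.119787.
Q̄ = (S₀/π) × 1.119787 × [bracket] = (1361/π) × 1.119787 × 0.896332 = 434.8 W/m².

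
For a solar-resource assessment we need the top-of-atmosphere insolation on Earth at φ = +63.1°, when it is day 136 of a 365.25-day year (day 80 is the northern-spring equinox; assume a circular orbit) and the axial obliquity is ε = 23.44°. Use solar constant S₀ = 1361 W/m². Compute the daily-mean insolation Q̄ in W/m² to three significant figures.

Q̄ ≈ 428 W/m²

Solar longitude: λ_s = 360° × (136 − 80)/365.25 = 55.195°.
sin δ = sin 23.44° × sin 55.195° = 0.32662, so δ = +19.064°.
cos H₀ = −tan(+63.1°) tan(+19.064°) = -0.6812, H₀ = 2.3202 rad.
Bracket: H₀ sin φ sin δ + cos φ cos δ sin H₀ = 2.3202×0.89180×0.32662 + 0.45243×0.94515×0.73212 = 0.675827 + 0.313065 = 0.988892.
Q̄ = (S₀/π) × [bracket] = (1361/π) × 0.988892 = 428.4 W/m².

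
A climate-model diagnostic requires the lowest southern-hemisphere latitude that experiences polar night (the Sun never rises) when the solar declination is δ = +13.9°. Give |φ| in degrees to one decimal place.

Polar night requires cos H₀ = −tan φ tan δ ≥ 1, i.e. tan φ tan δ ≤ −1.
The boundary is |tan φ| · |tan δ| = 1, so |φ| = 90° − |δ| = 90° − 13.9° = 76.1° in the southern hemisphere.

|φ| = 76.1°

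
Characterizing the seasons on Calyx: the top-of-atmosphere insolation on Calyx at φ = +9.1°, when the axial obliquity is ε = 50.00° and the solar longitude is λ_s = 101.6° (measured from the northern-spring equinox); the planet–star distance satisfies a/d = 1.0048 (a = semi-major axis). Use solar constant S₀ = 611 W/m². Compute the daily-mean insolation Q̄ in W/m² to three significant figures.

Q̄ ≈ 167 W/m²

Solar declination: sin δ = sin ε · sin λ_s = sin 50.00° × sin 101.6° = 0.75040, so δ = +48.625°.
cos H₀ = −tan(+9.1°) tan(+48.625°) = -0.1818, H₀ = 1.7537 rad.
Bracket: H₀ sin φ sin δ + cos φ cos δ sin H₀ = 1.7537×0.15816×0.75040 + 0.98741×0.66099×0.98333 = 0.208135 + 0.641788 = 0.849923.
Inverse-square distance factor (a/d)² = 1.0048² = 1.009623.
Q̄ = (S₀/π) × 1.009623 × [bracket] = (611/π) × 1.009623 × 0.849923 = 166.9 W/m².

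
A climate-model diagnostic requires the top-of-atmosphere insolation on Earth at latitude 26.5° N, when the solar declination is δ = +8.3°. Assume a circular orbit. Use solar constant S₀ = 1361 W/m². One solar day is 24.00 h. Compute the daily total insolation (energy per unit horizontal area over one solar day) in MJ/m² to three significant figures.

cos H₀ = −tan(+26.5°) tan(+8.300°) = -0.0727, H₀ = 1.6436 rad.
Bracket: H₀ sin φ sin δ + cos φ cos δ sin H₀ = 1.6436×0.44620×0.14436 + 0.89493×0.98953×0.99735 = 0.105870 + 0.883213 = 0.989083.
Q̄ = (S₀/π) × [bracket] = (1361/π) × 0.989083 = 428.49 W/m².
Daily total = Q̄ × 24.00 h × 3600 s/h = 428.49 × 24.00 × 3600 / 10⁶ = 37.02 MJ/m².

37.0 MJ/m²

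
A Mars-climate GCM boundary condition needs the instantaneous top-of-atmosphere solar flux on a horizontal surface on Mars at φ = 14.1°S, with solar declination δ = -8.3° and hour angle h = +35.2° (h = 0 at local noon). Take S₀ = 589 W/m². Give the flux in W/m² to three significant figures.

483 W/m²

cos θ_z = sin φ sin δ + cos φ cos δ cos h = 0.035167 + 0.784225 = 0.819392.
Flux = S₀ · cos θ_z = 589 × 0.819392 = 482.6 W/m².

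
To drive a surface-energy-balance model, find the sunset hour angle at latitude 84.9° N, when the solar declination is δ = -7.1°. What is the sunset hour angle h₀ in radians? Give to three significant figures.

h₀ = 0.00 rad

cos h₀ = −tan ϕ · tan δ = 1.3956 ≥ 1, so the Sun never rises (polar night) and h₀ = 0.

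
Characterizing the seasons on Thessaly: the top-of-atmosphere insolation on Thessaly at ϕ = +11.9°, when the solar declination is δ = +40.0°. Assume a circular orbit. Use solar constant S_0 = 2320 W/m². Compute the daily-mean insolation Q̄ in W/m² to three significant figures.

cos h₀ = −tan(+11.9°) tan(+40.000°) = -0.1768, h₀ = 1.7486 rad.
Bracket: h₀ sin ϕ sin δ + cos ϕ cos δ sin h₀ = 1.7486×0.20620×0.64279 + 0.97851×0.76604×0.98424 = 0.231765 + 0.737764 = 0.969529.
Q̄ = (S_0/π) × [bracket] = (2320/π) × 0.969529 = 716.0 W/m².

Q̄ ≈ 716 W/m²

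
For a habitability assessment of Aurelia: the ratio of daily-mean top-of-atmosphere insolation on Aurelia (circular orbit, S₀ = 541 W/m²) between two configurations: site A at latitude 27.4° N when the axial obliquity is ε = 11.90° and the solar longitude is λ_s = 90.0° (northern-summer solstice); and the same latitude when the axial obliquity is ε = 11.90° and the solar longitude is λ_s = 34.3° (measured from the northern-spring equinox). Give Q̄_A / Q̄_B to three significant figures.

— Configuration A (φ=+27.4°):
Solar declination: sin δ = sin ε · sin λ_s = sin 11.90° × sin 90.0° = 0.20620, so δ = +11.900°.
cos H₀ = −tan(+27.4°) tan(+11.900°) = -0.1092, H₀ = 1.6802 rad.
Bracket: H₀ sin φ sin δ + cos φ cos δ sin H₀ = 1.6802×0.46020×0.20620 + 0.88782×0.97851×0.99402 = 0.159440 + 0.863546 = 1.022986.
Q̄ = (S₀/π) × [bracket] = (541/π) × 1.022986 = 176.16 W/m².
— Configuration B (φ=+27.4°):
Solar declination: sin δ = sin ε · sin λ_s = sin 11.90° × sin 34.3° = 0.11620, so δ = +6.673°.
cos H₀ = −tan(+27.4°) tan(+6.673°) = -0.0606, H₀ = 1.6315 rad.
Bracket: H₀ sin φ sin δ + cos φ cos δ sin H₀ = 1.6315×0.46020×0.11620 + 0.88782×0.99323×0.99816 = 0.087245 + 0.880187 = 0.967432.
Q̄ = (S₀/π) × [bracket] = (541/π) × 0.967432 = 166.60 W/m².
Ratio Q̄_A / Q̄_B = 176.16 / 166.60 = 1.057.

Q̄_A / Q̄_B ≈ 1.06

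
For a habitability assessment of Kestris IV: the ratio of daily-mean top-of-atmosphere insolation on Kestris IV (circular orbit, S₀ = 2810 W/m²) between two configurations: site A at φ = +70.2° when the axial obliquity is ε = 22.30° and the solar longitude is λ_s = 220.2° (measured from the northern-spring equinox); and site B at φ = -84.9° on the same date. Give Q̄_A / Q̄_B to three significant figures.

Q̄_A / Q̄_B ≈ 0.0669

— Configuration A (φ=+70.2°):
Solar declination: sin δ = sin ε · sin λ_s = sin 22.30° × sin 220.2° = -0.24492, so δ = -14.177°.
cos H₀ = −tan(+70.2°) tan(-14.177°) = 0.7017, H₀ = 0.7931 rad.
Bracket: H₀ sin φ sin δ + cos φ cos δ sin H₀ = 0.7931×0.94088×-0.24492 + 0.33874×0.96954×0.71250 = -0.182762 + 0.234001 = 0.051239.
Q̄ = (S₀/π) × [bracket] = (2810/π) × 0.051239 = 45.831 W/m².
— Configuration B (φ=-84.9°):
cos H₀ = −tan(-84.9°) tan(-14.177°) = -2.8305 ≤ −1 ⇒ polar day, H₀ = π.
Bracket: H₀ sin φ sin δ + cos φ cos δ sin H₀ = 3.1416×-0.99604×-0.24492 + 0.08889×0.96954×0.00000 = 0.766394 + 0.000000 = 0.766394.
Q̄ = (S₀/π) × [bracket] = (2810/π) × 0.766394 = 685.50 W/m².
Ratio Q̄_A / Q̄_B = 45.831 / 685.50 = 0.06686.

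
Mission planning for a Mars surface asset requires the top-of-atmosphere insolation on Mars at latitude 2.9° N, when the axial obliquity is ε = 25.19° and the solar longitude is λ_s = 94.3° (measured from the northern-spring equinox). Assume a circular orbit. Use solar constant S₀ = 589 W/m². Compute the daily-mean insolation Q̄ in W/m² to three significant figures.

Solar declination: sin δ = sin ε · sin λ_s = sin 25.19° × sin 94.3° = 0.42442, so δ = +25.114°.
cos H₀ = −tan(+2.9°) tan(+25.114°) = -0.0237, H₀ = 1.5945 rad.
Bracket: H₀ sin φ sin δ + cos φ cos δ sin H₀ = 1.5945×0.05059×0.42442 + 0.99872×0.90546×0.99972 = 0.034236 + 0.904048 = 0.938284.
Q̄ = (S₀/π) × [bracket] = (589/π) × 0.938284 = 175.9 W/m².

Q̄ ≈ 176 W/m²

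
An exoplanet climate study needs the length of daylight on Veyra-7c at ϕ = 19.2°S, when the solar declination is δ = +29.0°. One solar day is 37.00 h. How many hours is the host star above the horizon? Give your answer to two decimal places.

16.21 h

cos h₀ = −tan ϕ · tan δ = −tan(-19.2°) × tan(+29.000°) = 0.1930, so h₀ = 1.3765 rad = 78.87°.
Daylight = 2h₀/(2π) × 37.00 h = (1.3765/π) × 37.00 = 16.21 h.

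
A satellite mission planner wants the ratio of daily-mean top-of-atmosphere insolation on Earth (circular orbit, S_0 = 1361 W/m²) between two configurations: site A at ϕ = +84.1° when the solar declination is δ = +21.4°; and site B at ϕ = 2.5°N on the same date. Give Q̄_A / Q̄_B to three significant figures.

Q̄_A / Q̄_B ≈ 1.19

— Configuration A (ϕ=+84.1°):
cos h₀ = −tan(+84.1°) tan(+21.400°) = -3.7923 ≤ −1 ⇒ polar day, h₀ = π.
Bracket: h₀ sin ϕ sin δ + cos ϕ cos δ sin h₀ = 3.1416×0.99470×0.36488 + 0.10279×0.93106×0.00000 = 1.140232 + 0.000000 = 1.140232.
Q̄ = (S_0/π) × [bracket] = (1361/π) × 1.140232 = 493.97 W/m².
— Configuration B (ϕ=+2.5°):
cos h₀ = −tan(+2.5°) tan(+21.400°) = -0.0171, h₀ = 1.5879 rad.
Bracket: h₀ sin ϕ sin δ + cos ϕ cos δ sin h₀ = 1.5879×0.04362×0.36488 + 0.99905×0.93106×0.99985 = 0.025273 + 0.930036 = 0.955309.
Q̄ = (S_0/π) × [bracket] = (1361/π) × 0.955309 = 413.86 W/m².
Ratio Q̄_A / Q̄_B = 493.97 / 413.86 = 1.194.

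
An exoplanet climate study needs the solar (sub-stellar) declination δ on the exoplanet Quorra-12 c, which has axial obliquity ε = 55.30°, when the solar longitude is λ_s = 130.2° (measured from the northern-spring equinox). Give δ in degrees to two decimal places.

sin δ = sin ε · sin λ_s = sin 55.30° × sin 130.2° = 0.627950.
δ = arcsin(0.627950) = +38.90°.

δ = +38.90°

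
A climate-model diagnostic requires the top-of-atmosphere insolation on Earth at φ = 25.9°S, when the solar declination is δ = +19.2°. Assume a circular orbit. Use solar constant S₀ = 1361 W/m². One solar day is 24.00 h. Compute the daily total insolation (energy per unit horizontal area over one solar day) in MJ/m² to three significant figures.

23.8 MJ/m²

cos H₀ = −tan(-25.9°) tan(+19.200°) = 0.1691, H₀ = 1.4009 rad.
Bracket: H₀ sin φ sin δ + cos φ cos δ sin H₀ = 1.4009×-0.43680×0.32887 + 0.89956×0.94438×0.98560 = -0.201240 + 0.837293 = 0.636053.
Q̄ = (S₀/π) × [bracket] = (1361/π) × 0.636053 = 275.55 W/m².
Daily total = Q̄ × 24.00 h × 3600 s/h = 275.55 × 24.00 × 3600 / 10⁶ = 23.81 MJ/m².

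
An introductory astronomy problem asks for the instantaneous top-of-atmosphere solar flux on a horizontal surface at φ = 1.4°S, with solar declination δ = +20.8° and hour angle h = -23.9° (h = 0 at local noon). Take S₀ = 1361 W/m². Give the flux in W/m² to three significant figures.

cos θ_z = sin φ sin δ + cos φ cos δ cos h = -0.008676 + 0.854413 = 0.845737.
Flux = S₀ · cos θ_z = 1361 × 0.845737 = 1151 W/m².

1.15e+03 W/m²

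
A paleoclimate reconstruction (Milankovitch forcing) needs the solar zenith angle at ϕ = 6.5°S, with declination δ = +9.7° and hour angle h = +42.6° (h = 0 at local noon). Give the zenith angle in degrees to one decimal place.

θ_z = 45.4°

cos θ_z = sin ϕ sin δ + cos ϕ cos δ cos h = -0.019074 + 0.720909 = 0.701835.
θ_z = arccos(0.701835) = 45.4°.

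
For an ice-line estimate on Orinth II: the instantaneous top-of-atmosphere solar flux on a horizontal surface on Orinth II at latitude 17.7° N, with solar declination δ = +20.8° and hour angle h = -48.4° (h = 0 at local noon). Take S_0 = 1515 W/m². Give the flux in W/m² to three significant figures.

cos θ_z = sin ϕ sin δ + cos ϕ cos δ cos h = 0.107964 + 0.591274 = 0.699238.
Flux = S_0 · cos θ_z = 1515 × 0.699238 = 1059 W/m².

1.06e+03 W/m²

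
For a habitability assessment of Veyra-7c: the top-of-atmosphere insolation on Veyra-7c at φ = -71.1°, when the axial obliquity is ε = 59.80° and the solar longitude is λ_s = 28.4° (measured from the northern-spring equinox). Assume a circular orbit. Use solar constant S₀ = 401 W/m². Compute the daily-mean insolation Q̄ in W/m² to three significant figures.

Q̄ ≈ 0.00 W/m²

Solar declination: sin δ = sin ε · sin λ_s = sin 59.80° × sin 28.4° = 0.41107, so δ = +24.272°.
cos H₀ = −tan(-71.1°) tan(+24.272°) = 1.3171 ≥ 1 ⇒ polar night, H₀ = 0 and Q̄ = 0.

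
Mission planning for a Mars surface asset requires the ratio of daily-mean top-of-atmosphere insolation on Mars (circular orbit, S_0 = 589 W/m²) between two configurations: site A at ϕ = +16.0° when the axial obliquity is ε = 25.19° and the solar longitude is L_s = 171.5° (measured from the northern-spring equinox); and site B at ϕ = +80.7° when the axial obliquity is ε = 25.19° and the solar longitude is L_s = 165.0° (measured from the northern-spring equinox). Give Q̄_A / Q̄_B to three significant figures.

Q̄_A / Q̄_B ≈ 2.67

— Configuration A (ϕ=+16.0°):
Solar declination: sin δ = sin ε · sin L_s = sin 25.19° × sin 171.5° = 0.06291, so δ = +3.607°.
cos h₀ = −tan(+16.0°) tan(+3.607°) = -0.0181, h₀ = 1.5889 rad.
Bracket: h₀ sin ϕ sin δ + cos ϕ cos δ sin h₀ = 1.5889×0.27564×0.06291 + 0.96126×0.99802×0.99984 = 0.027552 + 0.959203 = 0.986755.
Q̄ = (S_0/π) × [bracket] = (589/π) × 0.986755 = 185.00 W/m².
— Configuration B (ϕ=+80.7°):
Solar declination: sin δ = sin ε · sin L_s = sin 25.19° × sin 165.0° = 0.11016, so δ = +6.324°.
cos h₀ = −tan(+80.7°) tan(+6.324°) = -0.6768, h₀ = 2.3142 rad.
Bracket: h₀ sin ϕ sin δ + cos ϕ cos δ sin h₀ = 2.3142×0.98686×0.11016 + 0.16160×0.99391×0.73615 = 0.251582 + 0.118237 = 0.369819.
Q̄ = (S_0/π) × [bracket] = (589/π) × 0.369819 = 69.335 W/m².
Ratio Q̄_A / Q̄_B = 185.00 / 69.335 = 2.668.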